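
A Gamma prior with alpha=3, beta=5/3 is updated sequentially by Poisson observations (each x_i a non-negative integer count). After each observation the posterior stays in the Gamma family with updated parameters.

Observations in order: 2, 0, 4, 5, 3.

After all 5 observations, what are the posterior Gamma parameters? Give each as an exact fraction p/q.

alpha=17, beta=20/3

obs 1: x=2 → posterior Gamma(5, 8/3)
obs 2: x=0 → posterior Gamma(5, 11/3)
obs 3: x=4 → posterior Gamma(9, 14/3)
obs 4: x=5 → posterior Gamma(14, 17/3)
obs 5: x=3 → posterior Gamma(17, 20/3)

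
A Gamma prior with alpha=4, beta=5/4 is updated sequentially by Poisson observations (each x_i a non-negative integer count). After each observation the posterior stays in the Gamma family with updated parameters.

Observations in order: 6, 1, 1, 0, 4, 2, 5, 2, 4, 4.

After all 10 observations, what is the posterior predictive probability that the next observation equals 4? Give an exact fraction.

obs 1: x=6 → posterior Gamma(10, 9/4)
obs 2: x=1 → posterior Gamma(11, 13/4)
obs 3: x=1 → posterior Gamma(12, 17/4)
obs 4: x=0 → posterior Gamma(12, 21/4)
obs 5: x=4 → posterior Gamma(16, 25/4)
obs 6: x=2 → posterior Gamma(18, 29/4)
obs 7: x=5 → posterior Gamma(23, 33/4)
obs 8: x=2 → posterior Gamma(25, 37/4)
obs 9: x=4 → posterior Gamma(29, 41/4)
obs 10: x=4 → posterior Gamma(33, 45/4)

7750095252092284948395556234618918150663375854492187500000000/49221735352184872959961855190338177606846542622561400857262407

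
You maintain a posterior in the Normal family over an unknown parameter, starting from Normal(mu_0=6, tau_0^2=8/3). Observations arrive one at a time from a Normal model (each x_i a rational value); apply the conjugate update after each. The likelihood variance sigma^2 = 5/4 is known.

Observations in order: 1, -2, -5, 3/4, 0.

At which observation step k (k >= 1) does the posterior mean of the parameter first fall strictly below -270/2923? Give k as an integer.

k = 3

obs 1: x=1 → posterior Normal(122/47, 40/47)
obs 2: x=-2 → posterior Normal(58/79, 40/79)
obs 3: x=-5 → posterior Normal(-34/37, 40/111)
obs 4: x=3/4 → posterior Normal(-6/11, 40/143)
obs 5: x=0 → posterior Normal(-78/175, 8/35)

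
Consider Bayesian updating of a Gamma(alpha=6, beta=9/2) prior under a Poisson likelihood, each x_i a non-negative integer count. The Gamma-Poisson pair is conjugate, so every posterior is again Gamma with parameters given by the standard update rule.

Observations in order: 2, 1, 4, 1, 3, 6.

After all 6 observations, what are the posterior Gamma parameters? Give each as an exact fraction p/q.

obs 1: x=2 → posterior Gamma(8, 11/2)
obs 2: x=1 → posterior Gamma(9, 13/2)
obs 3: x=4 → posterior Gamma(13, 15/2)
obs 4: x=1 → posterior Gamma(14, 17/2)
obs 5: x=3 → posterior Gamma(17, 19/2)
obs 6: x=6 → posterior Gamma(23, 21/2)

alpha=23, beta=21/2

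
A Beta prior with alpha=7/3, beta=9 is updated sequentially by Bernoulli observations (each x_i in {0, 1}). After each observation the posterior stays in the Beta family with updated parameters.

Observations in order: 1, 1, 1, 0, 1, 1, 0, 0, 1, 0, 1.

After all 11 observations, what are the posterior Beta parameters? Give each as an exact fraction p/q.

alpha=28/3, beta=13

obs 1: x=1 → posterior Beta(10/3, 9)
obs 2: x=1 → posterior Beta(13/3, 9)
obs 3: x=1 → posterior Beta(16/3, 9)
obs 4: x=0 → posterior Beta(16/3, 10)
obs 5: x=1 → posterior Beta(19/3, 10)
obs 6: x=1 → posterior Beta(22/3, 10)
obs 7: x=0 → posterior Beta(22/3, 11)
obs 8: x=0 → posterior Beta(22/3, 12)
obs 9: x=1 → posterior Beta(25/3, 12)
obs 10: x=0 → posterior Beta(25/3, 13)
obs 11: x=1 → posterior Beta(28/3, 13)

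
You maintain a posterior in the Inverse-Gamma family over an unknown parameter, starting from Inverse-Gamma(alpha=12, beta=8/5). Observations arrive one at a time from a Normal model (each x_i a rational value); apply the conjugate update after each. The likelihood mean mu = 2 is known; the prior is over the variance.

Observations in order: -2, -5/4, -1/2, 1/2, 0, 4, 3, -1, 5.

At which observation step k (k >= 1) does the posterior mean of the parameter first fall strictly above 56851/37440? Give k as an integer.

obs 1: x=-2 → posterior Inverse-Gamma(25/2, 48/5)
obs 2: x=-5/4 → posterior Inverse-Gamma(13, 2381/160)
obs 3: x=-1/2 → posterior Inverse-Gamma(27/2, 2881/160)
obs 4: x=1/2 → posterior Inverse-Gamma(14, 3061/160)
obs 5: x=0 → posterior Inverse-Gamma(29/2, 3381/160)
obs 6: x=4 → posterior Inverse-Gamma(15, 3701/160)
obs 7: x=3 → posterior Inverse-Gamma(31/2, 3781/160)
obs 8: x=-1 → posterior Inverse-Gamma(16, 4501/160)
obs 9: x=5 → posterior Inverse-Gamma(33/2, 5221/160)

k = 5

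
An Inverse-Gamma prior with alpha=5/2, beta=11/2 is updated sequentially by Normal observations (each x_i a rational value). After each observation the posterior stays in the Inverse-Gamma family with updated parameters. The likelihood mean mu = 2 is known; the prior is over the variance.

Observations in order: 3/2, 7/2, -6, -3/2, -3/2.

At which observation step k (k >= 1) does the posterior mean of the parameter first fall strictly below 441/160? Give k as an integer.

k = 2

obs 1: x=3/2 → posterior Inverse-Gamma(3, 45/8)
obs 2: x=7/2 → posterior Inverse-Gamma(7/2, 27/4)
obs 3: x=-6 → posterior Inverse-Gamma(4, 155/4)
obs 4: x=-3/2 → posterior Inverse-Gamma(9/2, 359/8)
obs 5: x=-3/2 → posterior Inverse-Gamma(5, 51)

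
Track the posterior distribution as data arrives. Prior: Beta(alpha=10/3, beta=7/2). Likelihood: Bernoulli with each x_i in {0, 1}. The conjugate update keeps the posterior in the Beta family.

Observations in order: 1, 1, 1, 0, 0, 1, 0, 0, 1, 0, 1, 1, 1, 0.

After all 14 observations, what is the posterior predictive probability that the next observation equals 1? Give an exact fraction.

obs 1: x=1 → posterior Beta(13/3, 7/2)
obs 2: x=1 → posterior Beta(16/3, 7/2)
obs 3: x=1 → posterior Beta(19/3, 7/2)
obs 4: x=0 → posterior Beta(19/3, 9/2)
obs 5: x=0 → posterior Beta(19/3, 11/2)
obs 6: x=1 → posterior Beta(22/3, 11/2)
obs 7: x=0 → posterior Beta(22/3, 13/2)
obs 8: x=0 → posterior Beta(22/3, 15/2)
obs 9: x=1 → posterior Beta(25/3, 15/2)
obs 10: x=0 → posterior Beta(25/3, 17/2)
obs 11: x=1 → posterior Beta(28/3, 17/2)
obs 12: x=1 → posterior Beta(31/3, 17/2)
obs 13: x=1 → posterior Beta(34/3, 17/2)
obs 14: x=0 → posterior Beta(34/3, 19/2)

68/125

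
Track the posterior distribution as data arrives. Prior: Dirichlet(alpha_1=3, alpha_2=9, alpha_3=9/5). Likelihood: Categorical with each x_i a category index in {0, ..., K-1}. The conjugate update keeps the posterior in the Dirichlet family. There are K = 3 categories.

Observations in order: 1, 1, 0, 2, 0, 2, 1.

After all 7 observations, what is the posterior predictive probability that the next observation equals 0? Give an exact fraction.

25/104

obs 1: x=1 → posterior Dirichlet(3, 10, 9/5)
obs 2: x=1 → posterior Dirichlet(3, 11, 9/5)
obs 3: x=0 → posterior Dirichlet(4, 11, 9/5)
obs 4: x=2 → posterior Dirichlet(4, 11, 14/5)
obs 5: x=0 → posterior Dirichlet(5, 11, 14/5)
obs 6: x=2 → posterior Dirichlet(5, 11, 19/5)
obs 7: x=1 → posterior Dirichlet(5, 12, 19/5)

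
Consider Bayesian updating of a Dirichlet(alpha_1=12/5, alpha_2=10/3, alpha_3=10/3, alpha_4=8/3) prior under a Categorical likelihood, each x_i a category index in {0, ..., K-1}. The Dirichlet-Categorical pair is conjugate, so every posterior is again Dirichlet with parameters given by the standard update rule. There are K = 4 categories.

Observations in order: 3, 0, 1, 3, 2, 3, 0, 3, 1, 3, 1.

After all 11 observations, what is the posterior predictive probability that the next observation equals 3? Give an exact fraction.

115/341

obs 1: x=3 → posterior Dirichlet(12/5, 10/3, 10/3, 11/3)
obs 2: x=0 → posterior Dirichlet(17/5, 10/3, 10/3, 11/3)
obs 3: x=1 → posterior Dirichlet(17/5, 13/3, 10/3, 11/3)
obs 4: x=3 → posterior Dirichlet(17/5, 13/3, 10/3, 14/3)
obs 5: x=2 → posterior Dirichlet(17/5, 13/3, 13/3, 14/3)
obs 6: x=3 → posterior Dirichlet(17/5, 13/3, 13/3, 17/3)
obs 7: x=0 → posterior Dirichlet(22/5, 13/3, 13/3, 17/3)
obs 8: x=3 → posterior Dirichlet(22/5, 13/3, 13/3, 20/3)
obs 9: x=1 → posterior Dirichlet(22/5, 16/3, 13/3, 20/3)
obs 10: x=3 → posterior Dirichlet(22/5, 16/3, 13/3, 23/3)
obs 11: x=1 → posterior Dirichlet(22/5, 19/3, 13/3, 23/3)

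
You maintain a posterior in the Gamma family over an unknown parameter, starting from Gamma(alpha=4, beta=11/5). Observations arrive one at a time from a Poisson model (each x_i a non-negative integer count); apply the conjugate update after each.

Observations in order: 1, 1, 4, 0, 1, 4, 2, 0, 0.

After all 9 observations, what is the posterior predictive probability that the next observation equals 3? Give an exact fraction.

63449798783028177399540715880448000/508858109619679129936596364708525201

obs 1: x=1 → posterior Gamma(5, 16/5)
obs 2: x=1 → posterior Gamma(6, 21/5)
obs 3: x=4 → posterior Gamma(10, 26/5)
obs 4: x=0 → posterior Gamma(10, 31/5)
obs 5: x=1 → posterior Gamma(11, 36/5)
obs 6: x=4 → posterior Gamma(15, 41/5)
obs 7: x=2 → posterior Gamma(17, 46/5)
obs 8: x=0 → posterior Gamma(17, 51/5)
obs 9: x=0 → posterior Gamma(17, 56/5)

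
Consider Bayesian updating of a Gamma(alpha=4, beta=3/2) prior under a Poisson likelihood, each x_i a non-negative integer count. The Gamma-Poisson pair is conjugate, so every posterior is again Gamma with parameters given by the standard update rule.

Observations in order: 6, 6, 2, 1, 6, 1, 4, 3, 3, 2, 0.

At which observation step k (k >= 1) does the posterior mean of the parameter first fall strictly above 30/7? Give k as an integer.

k = 2

obs 1: x=6 → posterior Gamma(10, 5/2)
obs 2: x=6 → posterior Gamma(16, 7/2)
obs 3: x=2 → posterior Gamma(18, 9/2)
obs 4: x=1 → posterior Gamma(19, 11/2)
obs 5: x=6 → posterior Gamma(25, 13/2)
obs 6: x=1 → posterior Gamma(26, 15/2)
obs 7: x=4 → posterior Gamma(30, 17/2)
obs 8: x=3 → posterior Gamma(33, 19/2)
obs 9: x=3 → posterior Gamma(36, 21/2)
obs 10: x=2 → posterior Gamma(38, 23/2)
obs 11: x=0 → posterior Gamma(38, 25/2)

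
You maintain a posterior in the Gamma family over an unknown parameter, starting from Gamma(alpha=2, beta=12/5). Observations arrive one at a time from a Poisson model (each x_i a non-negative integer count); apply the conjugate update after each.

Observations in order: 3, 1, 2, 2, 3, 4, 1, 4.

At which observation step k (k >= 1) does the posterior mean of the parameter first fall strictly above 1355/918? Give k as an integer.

obs 1: x=3 → posterior Gamma(5, 17/5)
obs 2: x=1 → posterior Gamma(6, 22/5)
obs 3: x=2 → posterior Gamma(8, 27/5)
obs 4: x=2 → posterior Gamma(10, 32/5)
obs 5: x=3 → posterior Gamma(13, 37/5)
obs 6: x=4 → posterior Gamma(17, 42/5)
obs 7: x=1 → posterior Gamma(18, 47/5)
obs 8: x=4 → posterior Gamma(22, 52/5)

k = 3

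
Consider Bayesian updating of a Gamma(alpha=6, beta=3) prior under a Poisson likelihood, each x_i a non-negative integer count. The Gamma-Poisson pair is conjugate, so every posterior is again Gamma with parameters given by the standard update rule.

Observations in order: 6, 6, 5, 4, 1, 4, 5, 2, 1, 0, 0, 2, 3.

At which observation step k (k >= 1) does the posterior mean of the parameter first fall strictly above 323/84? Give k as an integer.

obs 1: x=6 → posterior Gamma(12, 4)
obs 2: x=6 → posterior Gamma(18, 5)
obs 3: x=5 → posterior Gamma(23, 6)
obs 4: x=4 → posterior Gamma(27, 7)
obs 5: x=1 → posterior Gamma(28, 8)
obs 6: x=4 → posterior Gamma(32, 9)
obs 7: x=5 → posterior Gamma(37, 10)
obs 8: x=2 → posterior Gamma(39, 11)
obs 9: x=1 → posterior Gamma(40, 12)
obs 10: x=0 → posterior Gamma(40, 13)
obs 11: x=0 → posterior Gamma(40, 14)
obs 12: x=2 → posterior Gamma(42, 15)
obs 13: x=3 → posterior Gamma(45, 16)

k = 4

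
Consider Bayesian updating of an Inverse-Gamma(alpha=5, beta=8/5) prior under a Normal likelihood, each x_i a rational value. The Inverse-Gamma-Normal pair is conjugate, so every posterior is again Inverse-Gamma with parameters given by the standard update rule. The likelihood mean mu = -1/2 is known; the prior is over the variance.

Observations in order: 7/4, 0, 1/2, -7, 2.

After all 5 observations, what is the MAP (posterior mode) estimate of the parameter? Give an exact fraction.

obs 1: x=7/4 → posterior Inverse-Gamma(11/2, 661/160)
obs 2: x=0 → posterior Inverse-Gamma(6, 681/160)
obs 3: x=1/2 → posterior Inverse-Gamma(13/2, 761/160)
obs 4: x=-7 → posterior Inverse-Gamma(7, 4141/160)
obs 5: x=2 → posterior Inverse-Gamma(15/2, 4641/160)

273/80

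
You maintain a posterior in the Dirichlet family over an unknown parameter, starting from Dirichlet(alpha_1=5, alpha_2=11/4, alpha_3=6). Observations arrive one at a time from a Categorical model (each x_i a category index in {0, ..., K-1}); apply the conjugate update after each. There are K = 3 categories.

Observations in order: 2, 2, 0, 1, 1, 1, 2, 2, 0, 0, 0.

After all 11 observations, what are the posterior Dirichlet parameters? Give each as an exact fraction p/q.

obs 1: x=2 → posterior Dirichlet(5, 11/4, 7)
obs 2: x=2 → posterior Dirichlet(5, 11/4, 8)
obs 3: x=0 → posterior Dirichlet(6, 11/4, 8)
obs 4: x=1 → posterior Dirichlet(6, 15/4, 8)
obs 5: x=1 → posterior Dirichlet(6, 19/4, 8)
obs 6: x=1 → posterior Dirichlet(6, 23/4, 8)
obs 7: x=2 → posterior Dirichlet(6, 23/4, 9)
obs 8: x=2 → posterior Dirichlet(6, 23/4, 10)
obs 9: x=0 → posterior Dirichlet(7, 23/4, 10)
obs 10: x=0 → posterior Dirichlet(8, 23/4, 10)
obs 11: x=0 → posterior Dirichlet(9, 23/4, 10)

alpha_1=9, alpha_2=23/4, alpha_3=10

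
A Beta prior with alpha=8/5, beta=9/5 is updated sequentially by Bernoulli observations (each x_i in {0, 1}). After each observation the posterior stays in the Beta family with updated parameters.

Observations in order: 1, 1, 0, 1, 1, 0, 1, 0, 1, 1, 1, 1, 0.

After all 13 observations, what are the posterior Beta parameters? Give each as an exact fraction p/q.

obs 1: x=1 → posterior Beta(13/5, 9/5)
obs 2: x=1 → posterior Beta(18/5, 9/5)
obs 3: x=0 → posterior Beta(18/5, 14/5)
obs 4: x=1 → posterior Beta(23/5, 14/5)
obs 5: x=1 → posterior Beta(28/5, 14/5)
obs 6: x=0 → posterior Beta(28/5, 19/5)
obs 7: x=1 → posterior Beta(33/5, 19/5)
obs 8: x=0 → posterior Beta(33/5, 24/5)
obs 9: x=1 → posterior Beta(38/5, 24/5)
obs 10: x=1 → posterior Beta(43/5, 24/5)
obs 11: x=1 → posterior Beta(48/5, 24/5)
obs 12: x=1 → posterior Beta(53/5, 24/5)
obs 13: x=0 → posterior Beta(53/5, 29/5)

alpha=53/5, beta=29/5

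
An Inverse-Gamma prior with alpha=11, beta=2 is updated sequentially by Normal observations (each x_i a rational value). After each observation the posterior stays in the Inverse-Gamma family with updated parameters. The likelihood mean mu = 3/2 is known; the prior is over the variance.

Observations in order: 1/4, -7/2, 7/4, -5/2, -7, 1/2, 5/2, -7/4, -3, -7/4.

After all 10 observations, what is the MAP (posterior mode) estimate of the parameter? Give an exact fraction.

obs 1: x=1/4 → posterior Inverse-Gamma(23/2, 89/32)
obs 2: x=-7/2 → posterior Inverse-Gamma(12, 489/32)
obs 3: x=7/4 → posterior Inverse-Gamma(25/2, 245/16)
obs 4: x=-5/2 → posterior Inverse-Gamma(13, 373/16)
obs 5: x=-7 → posterior Inverse-Gamma(27/2, 951/16)
obs 6: x=1/2 → posterior Inverse-Gamma(14, 959/16)
obs 7: x=5/2 → posterior Inverse-Gamma(29/2, 967/16)
obs 8: x=-7/4 → posterior Inverse-Gamma(15, 2103/32)
obs 9: x=-3 → posterior Inverse-Gamma(31/2, 2427/32)
obs 10: x=-7/4 → posterior Inverse-Gamma(16, 649/8)

649/136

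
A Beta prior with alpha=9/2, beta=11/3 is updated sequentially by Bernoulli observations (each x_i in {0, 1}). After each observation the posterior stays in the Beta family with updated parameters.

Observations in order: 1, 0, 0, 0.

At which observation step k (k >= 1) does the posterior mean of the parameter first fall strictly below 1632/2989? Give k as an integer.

obs 1: x=1 → posterior Beta(11/2, 11/3)
obs 2: x=0 → posterior Beta(11/2, 14/3)
obs 3: x=0 → posterior Beta(11/2, 17/3)
obs 4: x=0 → posterior Beta(11/2, 20/3)

k = 2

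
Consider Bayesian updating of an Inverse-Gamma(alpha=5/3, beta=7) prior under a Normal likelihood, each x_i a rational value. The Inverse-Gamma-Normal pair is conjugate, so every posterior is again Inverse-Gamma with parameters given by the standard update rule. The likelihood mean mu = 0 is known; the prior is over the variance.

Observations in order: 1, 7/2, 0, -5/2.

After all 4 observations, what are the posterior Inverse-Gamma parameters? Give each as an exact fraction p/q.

alpha=11/3, beta=67/4

obs 1: x=1 → posterior Inverse-Gamma(13/6, 15/2)
obs 2: x=7/2 → posterior Inverse-Gamma(8/3, 109/8)
obs 3: x=0 → posterior Inverse-Gamma(19/6, 109/8)
obs 4: x=-5/2 → posterior Inverse-Gamma(11/3, 67/4)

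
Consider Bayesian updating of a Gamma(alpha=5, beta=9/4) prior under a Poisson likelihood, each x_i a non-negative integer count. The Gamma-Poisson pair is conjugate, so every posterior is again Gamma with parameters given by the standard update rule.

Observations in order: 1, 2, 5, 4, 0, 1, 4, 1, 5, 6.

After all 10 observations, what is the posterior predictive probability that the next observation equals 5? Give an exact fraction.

1505290131315159910236665299124144401582663515926875933905772075008/17650577297635443452864176659864382698578516114033824336337614632317

obs 1: x=1 → posterior Gamma(6, 13/4)
obs 2: x=2 → posterior Gamma(8, 17/4)
obs 3: x=5 → posterior Gamma(13, 21/4)
obs 4: x=4 → posterior Gamma(17, 25/4)
obs 5: x=0 → posterior Gamma(17, 29/4)
obs 6: x=1 → posterior Gamma(18, 33/4)
obs 7: x=4 → posterior Gamma(22, 37/4)
obs 8: x=1 → posterior Gamma(23, 41/4)
obs 9: x=5 → posterior Gamma(28, 45/4)
obs 10: x=6 → posterior Gamma(34, 49/4)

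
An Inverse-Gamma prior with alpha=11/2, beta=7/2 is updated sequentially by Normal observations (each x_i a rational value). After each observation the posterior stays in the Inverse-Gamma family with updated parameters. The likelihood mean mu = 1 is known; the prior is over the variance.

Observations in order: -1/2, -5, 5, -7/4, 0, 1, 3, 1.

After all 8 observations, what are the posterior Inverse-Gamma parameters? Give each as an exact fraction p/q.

obs 1: x=-1/2 → posterior Inverse-Gamma(6, 37/8)
obs 2: x=-5 → posterior Inverse-Gamma(13/2, 181/8)
obs 3: x=5 → posterior Inverse-Gamma(7, 245/8)
obs 4: x=-7/4 → posterior Inverse-Gamma(15/2, 1101/32)
obs 5: x=0 → posterior Inverse-Gamma(8, 1117/32)
obs 6: x=1 → posterior Inverse-Gamma(17/2, 1117/32)
obs 7: x=3 → posterior Inverse-Gamma(9, 1181/32)
obs 8: x=1 → posterior Inverse-Gamma(19/2, 1181/32)

alpha=19/2, beta=1181/32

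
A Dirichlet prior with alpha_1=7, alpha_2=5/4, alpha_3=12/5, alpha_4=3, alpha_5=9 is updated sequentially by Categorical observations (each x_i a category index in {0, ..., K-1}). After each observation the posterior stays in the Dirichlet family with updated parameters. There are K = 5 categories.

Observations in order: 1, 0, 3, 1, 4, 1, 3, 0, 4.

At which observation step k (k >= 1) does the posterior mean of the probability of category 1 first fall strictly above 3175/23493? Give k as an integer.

k = 6

obs 1: x=1 → posterior Dirichlet(7, 9/4, 12/5, 3, 9)
obs 2: x=0 → posterior Dirichlet(8, 9/4, 12/5, 3, 9)
obs 3: x=3 → posterior Dirichlet(8, 9/4, 12/5, 4, 9)
obs 4: x=1 → posterior Dirichlet(8, 13/4, 12/5, 4, 9)
obs 5: x=4 → posterior Dirichlet(8, 13/4, 12/5, 4, 10)
obs 6: x=1 → posterior Dirichlet(8, 17/4, 12/5, 4, 10)
obs 7: x=3 → posterior Dirichlet(8, 17/4, 12/5, 5, 10)
obs 8: x=0 → posterior Dirichlet(9, 17/4, 12/5, 5, 10)
obs 9: x=4 → posterior Dirichlet(9, 17/4, 12/5, 5, 11)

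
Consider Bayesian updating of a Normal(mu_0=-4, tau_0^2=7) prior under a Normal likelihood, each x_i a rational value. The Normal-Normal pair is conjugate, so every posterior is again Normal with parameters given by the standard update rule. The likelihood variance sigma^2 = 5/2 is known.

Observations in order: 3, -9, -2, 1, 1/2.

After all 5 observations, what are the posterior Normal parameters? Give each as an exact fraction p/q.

obs 1: x=3 → posterior Normal(22/19, 35/19)
obs 2: x=-9 → posterior Normal(-104/33, 35/33)
obs 3: x=-2 → posterior Normal(-132/47, 35/47)
obs 4: x=1 → posterior Normal(-118/61, 35/61)
obs 5: x=1/2 → posterior Normal(-37/25, 7/15)

mu_0=-37/25, tau_0^2=7/15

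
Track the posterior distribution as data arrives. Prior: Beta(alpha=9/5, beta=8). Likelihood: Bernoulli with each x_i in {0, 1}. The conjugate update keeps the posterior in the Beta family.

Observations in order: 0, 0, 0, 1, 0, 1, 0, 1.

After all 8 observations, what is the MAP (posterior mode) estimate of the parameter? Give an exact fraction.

obs 1: x=0 → posterior Beta(9/5, 9)
obs 2: x=0 → posterior Beta(9/5, 10)
obs 3: x=0 → posterior Beta(9/5, 11)
obs 4: x=1 → posterior Beta(14/5, 11)
obs 5: x=0 → posterior Beta(14/5, 12)
obs 6: x=1 → posterior Beta(19/5, 12)
obs 7: x=0 → posterior Beta(19/5, 13)
obs 8: x=1 → posterior Beta(24/5, 13)

19/79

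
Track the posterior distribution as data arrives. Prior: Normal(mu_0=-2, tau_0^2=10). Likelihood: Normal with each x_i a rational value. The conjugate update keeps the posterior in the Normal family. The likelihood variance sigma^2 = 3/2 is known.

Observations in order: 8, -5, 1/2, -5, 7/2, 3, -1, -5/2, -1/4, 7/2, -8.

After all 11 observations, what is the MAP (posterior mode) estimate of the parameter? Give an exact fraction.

obs 1: x=8 → posterior Normal(154/23, 30/23)
obs 2: x=-5 → posterior Normal(54/43, 30/43)
obs 3: x=1/2 → posterior Normal(64/63, 10/21)
obs 4: x=-5 → posterior Normal(-36/83, 30/83)
obs 5: x=7/2 → posterior Normal(34/103, 30/103)
obs 6: x=3 → posterior Normal(94/123, 10/41)
obs 7: x=-1 → posterior Normal(74/143, 30/143)
obs 8: x=-5/2 → posterior Normal(24/163, 30/163)
obs 9: x=-1/4 → posterior Normal(19/183, 10/61)
obs 10: x=7/2 → posterior Normal(89/203, 30/203)
obs 11: x=-8 → posterior Normal(-71/223, 30/223)

-71/223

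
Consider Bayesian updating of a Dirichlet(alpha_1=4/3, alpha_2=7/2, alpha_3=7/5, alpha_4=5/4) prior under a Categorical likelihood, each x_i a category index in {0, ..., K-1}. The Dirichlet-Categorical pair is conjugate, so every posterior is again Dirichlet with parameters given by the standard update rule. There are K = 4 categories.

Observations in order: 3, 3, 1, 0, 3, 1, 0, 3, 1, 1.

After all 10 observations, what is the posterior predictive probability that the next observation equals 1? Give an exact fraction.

450/1049

obs 1: x=3 → posterior Dirichlet(4/3, 7/2, 7/5, 9/4)
obs 2: x=3 → posterior Dirichlet(4/3, 7/2, 7/5, 13/4)
obs 3: x=1 → posterior Dirichlet(4/3, 9/2, 7/5, 13/4)
obs 4: x=0 → posterior Dirichlet(7/3, 9/2, 7/5, 13/4)
obs 5: x=3 → posterior Dirichlet(7/3, 9/2, 7/5, 17/4)
obs 6: x=1 → posterior Dirichlet(7/3, 11/2, 7/5, 17/4)
obs 7: x=0 → posterior Dirichlet(10/3, 11/2, 7/5, 17/4)
obs 8: x=3 → posterior Dirichlet(10/3, 11/2, 7/5, 21/4)
obs 9: x=1 → posterior Dirichlet(10/3, 13/2, 7/5, 21/4)
obs 10: x=1 → posterior Dirichlet(10/3, 15/2, 7/5, 21/4)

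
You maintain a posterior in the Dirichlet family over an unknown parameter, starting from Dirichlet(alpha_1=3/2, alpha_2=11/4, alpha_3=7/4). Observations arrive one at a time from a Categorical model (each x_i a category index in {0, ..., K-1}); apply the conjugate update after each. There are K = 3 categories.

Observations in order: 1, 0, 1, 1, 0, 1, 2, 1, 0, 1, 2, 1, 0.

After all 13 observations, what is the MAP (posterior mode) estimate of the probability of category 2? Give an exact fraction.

11/64

obs 1: x=1 → posterior Dirichlet(3/2, 15/4, 7/4)
obs 2: x=0 → posterior Dirichlet(5/2, 15/4, 7/4)
obs 3: x=1 → posterior Dirichlet(5/2, 19/4, 7/4)
obs 4: x=1 → posterior Dirichlet(5/2, 23/4, 7/4)
obs 5: x=0 → posterior Dirichlet(7/2, 23/4, 7/4)
obs 6: x=1 → posterior Dirichlet(7/2, 27/4, 7/4)
obs 7: x=2 → posterior Dirichlet(7/2, 27/4, 11/4)
obs 8: x=1 → posterior Dirichlet(7/2, 31/4, 11/4)
obs 9: x=0 → posterior Dirichlet(9/2, 31/4, 11/4)
obs 10: x=1 → posterior Dirichlet(9/2, 35/4, 11/4)
obs 11: x=2 → posterior Dirichlet(9/2, 35/4, 15/4)
obs 12: x=1 → posterior Dirichlet(9/2, 39/4, 15/4)
obs 13: x=0 → posterior Dirichlet(11/2, 39/4, 15/4)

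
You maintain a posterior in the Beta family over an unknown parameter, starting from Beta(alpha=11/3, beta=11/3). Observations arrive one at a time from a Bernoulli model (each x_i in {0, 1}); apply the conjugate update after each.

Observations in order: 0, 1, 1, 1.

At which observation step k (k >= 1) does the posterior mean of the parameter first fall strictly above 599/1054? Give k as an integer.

k = 4

obs 1: x=0 → posterior Beta(11/3, 14/3)
obs 2: x=1 → posterior Beta(14/3, 14/3)
obs 3: x=1 → posterior Beta(17/3, 14/3)
obs 4: x=1 → posterior Beta(20/3, 14/3)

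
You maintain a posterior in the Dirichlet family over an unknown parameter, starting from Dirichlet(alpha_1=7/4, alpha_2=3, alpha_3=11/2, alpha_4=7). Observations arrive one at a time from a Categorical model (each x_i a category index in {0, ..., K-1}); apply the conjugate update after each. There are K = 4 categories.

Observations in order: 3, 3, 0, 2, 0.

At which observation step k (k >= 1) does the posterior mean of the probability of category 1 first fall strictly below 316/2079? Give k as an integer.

k = 3

obs 1: x=3 → posterior Dirichlet(7/4, 3, 11/2, 8)
obs 2: x=3 → posterior Dirichlet(7/4, 3, 11/2, 9)
obs 3: x=0 → posterior Dirichlet(11/4, 3, 11/2, 9)
obs 4: x=2 → posterior Dirichlet(11/4, 3, 13/2, 9)
obs 5: x=0 → posterior Dirichlet(15/4, 3, 13/2, 9)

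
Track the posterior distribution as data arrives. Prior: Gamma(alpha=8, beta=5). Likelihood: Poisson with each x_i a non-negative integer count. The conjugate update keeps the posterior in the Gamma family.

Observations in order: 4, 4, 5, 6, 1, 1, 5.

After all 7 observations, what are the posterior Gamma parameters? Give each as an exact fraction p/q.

obs 1: x=4 → posterior Gamma(12, 6)
obs 2: x=4 → posterior Gamma(16, 7)
obs 3: x=5 → posterior Gamma(21, 8)
obs 4: x=6 → posterior Gamma(27, 9)
obs 5: x=1 → posterior Gamma(28, 10)
obs 6: x=1 → posterior Gamma(29, 11)
obs 7: x=5 → posterior Gamma(34, 12)

alpha=34, beta=12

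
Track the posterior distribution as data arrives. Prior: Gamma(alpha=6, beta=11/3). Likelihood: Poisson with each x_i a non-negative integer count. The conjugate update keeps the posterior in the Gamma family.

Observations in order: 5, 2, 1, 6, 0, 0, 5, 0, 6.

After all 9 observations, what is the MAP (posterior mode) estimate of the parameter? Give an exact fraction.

45/19

obs 1: x=5 → posterior Gamma(11, 14/3)
obs 2: x=2 → posterior Gamma(13, 17/3)
obs 3: x=1 → posterior Gamma(14, 20/3)
obs 4: x=6 → posterior Gamma(20, 23/3)
obs 5: x=0 → posterior Gamma(20, 26/3)
obs 6: x=0 → posterior Gamma(20, 29/3)
obs 7: x=5 → posterior Gamma(25, 32/3)
obs 8: x=0 → posterior Gamma(25, 35/3)
obs 9: x=6 → posterior Gamma(31, 38/3)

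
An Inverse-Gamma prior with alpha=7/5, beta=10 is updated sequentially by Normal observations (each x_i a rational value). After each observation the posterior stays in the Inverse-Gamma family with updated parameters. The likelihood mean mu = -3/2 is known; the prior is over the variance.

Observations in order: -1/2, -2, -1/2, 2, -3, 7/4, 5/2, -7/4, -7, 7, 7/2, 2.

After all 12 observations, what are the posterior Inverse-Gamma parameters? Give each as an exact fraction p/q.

obs 1: x=-1/2 → posterior Inverse-Gamma(19/10, 21/2)
obs 2: x=-2 → posterior Inverse-Gamma(12/5, 85/8)
obs 3: x=-1/2 → posterior Inverse-Gamma(29/10, 89/8)
obs 4: x=2 → posterior Inverse-Gamma(17/5, 69/4)
obs 5: x=-3 → posterior Inverse-Gamma(39/10, 147/8)
obs 6: x=7/4 → posterior Inverse-Gamma(22/5, 757/32)
obs 7: x=5/2 → posterior Inverse-Gamma(49/10, 1013/32)
obs 8: x=-7/4 → posterior Inverse-Gamma(27/5, 507/16)
obs 9: x=-7 → posterior Inverse-Gamma(59/10, 749/16)
obs 10: x=7 → posterior Inverse-Gamma(32/5, 1327/16)
obs 11: x=7/2 → posterior Inverse-Gamma(69/10, 1527/16)
obs 12: x=2 → posterior Inverse-Gamma(37/5, 1625/16)

alpha=37/5, beta=1625/16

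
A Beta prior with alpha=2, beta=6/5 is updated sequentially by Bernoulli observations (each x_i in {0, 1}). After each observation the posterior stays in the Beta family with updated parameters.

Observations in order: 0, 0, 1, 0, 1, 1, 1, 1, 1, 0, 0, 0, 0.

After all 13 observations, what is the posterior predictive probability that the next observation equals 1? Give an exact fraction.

40/81

obs 1: x=0 → posterior Beta(2, 11/5)
obs 2: x=0 → posterior Beta(2, 16/5)
obs 3: x=1 → posterior Beta(3, 16/5)
obs 4: x=0 → posterior Beta(3, 21/5)
obs 5: x=1 → posterior Beta(4, 21/5)
obs 6: x=1 → posterior Beta(5, 21/5)
obs 7: x=1 → posterior Beta(6, 21/5)
obs 8: x=1 → posterior Beta(7, 21/5)
obs 9: x=1 → posterior Beta(8, 21/5)
obs 10: x=0 → posterior Beta(8, 26/5)
obs 11: x=0 → posterior Beta(8, 31/5)
obs 12: x=0 → posterior Beta(8, 36/5)
obs 13: x=0 → posterior Beta(8, 41/5)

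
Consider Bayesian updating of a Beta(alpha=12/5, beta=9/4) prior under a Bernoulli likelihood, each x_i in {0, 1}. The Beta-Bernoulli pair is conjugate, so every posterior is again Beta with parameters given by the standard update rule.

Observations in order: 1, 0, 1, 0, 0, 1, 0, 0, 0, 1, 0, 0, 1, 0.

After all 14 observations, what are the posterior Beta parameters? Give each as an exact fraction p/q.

alpha=37/5, beta=45/4

obs 1: x=1 → posterior Beta(17/5, 9/4)
obs 2: x=0 → posterior Beta(17/5, 13/4)
obs 3: x=1 → posterior Beta(22/5, 13/4)
obs 4: x=0 → posterior Beta(22/5, 17/4)
obs 5: x=0 → posterior Beta(22/5, 21/4)
obs 6: x=1 → posterior Beta(27/5, 21/4)
obs 7: x=0 → posterior Beta(27/5, 25/4)
obs 8: x=0 → posterior Beta(27/5, 29/4)
obs 9: x=0 → posterior Beta(27/5, 33/4)
obs 10: x=1 → posterior Beta(32/5, 33/4)
obs 11: x=0 → posterior Beta(32/5, 37/4)
obs 12: x=0 → posterior Beta(32/5, 41/4)
obs 13: x=1 → posterior Beta(37/5, 41/4)
obs 14: x=0 → posterior Beta(37/5, 45/4)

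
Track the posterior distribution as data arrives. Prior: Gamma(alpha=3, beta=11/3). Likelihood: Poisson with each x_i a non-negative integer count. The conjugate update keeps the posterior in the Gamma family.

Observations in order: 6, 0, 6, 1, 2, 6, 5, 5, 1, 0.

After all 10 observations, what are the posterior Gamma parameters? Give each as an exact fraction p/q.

obs 1: x=6 → posterior Gamma(9, 14/3)
obs 2: x=0 → posterior Gamma(9, 17/3)
obs 3: x=6 → posterior Gamma(15, 20/3)
obs 4: x=1 → posterior Gamma(16, 23/3)
obs 5: x=2 → posterior Gamma(18, 26/3)
obs 6: x=6 → posterior Gamma(24, 29/3)
obs 7: x=5 → posterior Gamma(29, 32/3)
obs 8: x=5 → posterior Gamma(34, 35/3)
obs 9: x=1 → posterior Gamma(35, 38/3)
obs 10: x=0 → posterior Gamma(35, 41/3)

alpha=35, beta=41/3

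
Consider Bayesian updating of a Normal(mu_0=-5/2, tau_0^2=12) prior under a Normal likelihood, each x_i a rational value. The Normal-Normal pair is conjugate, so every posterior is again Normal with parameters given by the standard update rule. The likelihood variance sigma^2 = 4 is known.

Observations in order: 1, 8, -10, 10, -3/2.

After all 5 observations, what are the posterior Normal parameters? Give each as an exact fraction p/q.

obs 1: x=1 → posterior Normal(1/8, 3)
obs 2: x=8 → posterior Normal(7/2, 12/7)
obs 3: x=-10 → posterior Normal(-11/20, 6/5)
obs 4: x=10 → posterior Normal(49/26, 12/13)
obs 5: x=-3/2 → posterior Normal(5/4, 3/4)

mu_0=5/4, tau_0^2=3/4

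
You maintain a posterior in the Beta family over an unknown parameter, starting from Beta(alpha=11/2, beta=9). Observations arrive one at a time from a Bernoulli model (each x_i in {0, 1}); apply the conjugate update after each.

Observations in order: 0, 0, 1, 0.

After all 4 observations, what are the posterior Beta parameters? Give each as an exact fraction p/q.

alpha=13/2, beta=12

obs 1: x=0 → posterior Beta(11/2, 10)
obs 2: x=0 → posterior Beta(11/2, 11)
obs 3: x=1 → posterior Beta(13/2, 11)
obs 4: x=0 → posterior Beta(13/2, 12)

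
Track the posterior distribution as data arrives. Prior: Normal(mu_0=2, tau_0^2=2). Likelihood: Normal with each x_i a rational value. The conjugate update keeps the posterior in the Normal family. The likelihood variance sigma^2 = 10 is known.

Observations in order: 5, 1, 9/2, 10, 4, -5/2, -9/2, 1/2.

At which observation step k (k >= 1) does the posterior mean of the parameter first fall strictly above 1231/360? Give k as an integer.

obs 1: x=5 → posterior Normal(5/2, 5/3)
obs 2: x=1 → posterior Normal(16/7, 10/7)
obs 3: x=9/2 → posterior Normal(41/16, 5/4)
obs 4: x=10 → posterior Normal(61/18, 10/9)
obs 5: x=4 → posterior Normal(69/20, 1)
obs 6: x=-5/2 → posterior Normal(32/11, 10/11)
obs 7: x=-9/2 → posterior Normal(55/24, 5/6)
obs 8: x=1/2 → posterior Normal(28/13, 10/13)

k = 5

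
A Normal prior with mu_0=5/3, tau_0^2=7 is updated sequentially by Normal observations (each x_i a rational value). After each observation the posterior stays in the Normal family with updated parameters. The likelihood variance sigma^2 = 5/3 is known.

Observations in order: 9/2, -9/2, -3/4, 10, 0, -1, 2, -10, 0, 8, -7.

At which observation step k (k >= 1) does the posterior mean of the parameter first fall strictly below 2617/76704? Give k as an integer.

k = 3

obs 1: x=9/2 → posterior Normal(617/156, 35/26)
obs 2: x=-9/2 → posterior Normal(25/141, 35/47)
obs 3: x=-3/4 → posterior Normal(-89/816, 35/68)
obs 4: x=10 → posterior Normal(2431/1068, 35/89)
obs 5: x=0 → posterior Normal(221/120, 7/22)
obs 6: x=-1 → posterior Normal(2179/1572, 35/131)
obs 7: x=2 → posterior Normal(2683/1824, 35/152)
obs 8: x=-10 → posterior Normal(163/2076, 35/173)
obs 9: x=0 → posterior Normal(163/2328, 35/194)
obs 10: x=8 → posterior Normal(2179/2580, 7/43)
obs 11: x=-7 → posterior Normal(415/2832, 35/236)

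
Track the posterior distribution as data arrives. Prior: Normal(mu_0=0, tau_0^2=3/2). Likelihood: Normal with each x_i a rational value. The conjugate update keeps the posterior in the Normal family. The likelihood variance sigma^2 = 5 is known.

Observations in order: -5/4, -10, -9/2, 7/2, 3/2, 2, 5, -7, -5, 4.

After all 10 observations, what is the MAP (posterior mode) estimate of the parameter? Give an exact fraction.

obs 1: x=-5/4 → posterior Normal(-15/52, 15/13)
obs 2: x=-10 → posterior Normal(-135/64, 15/16)
obs 3: x=-9/2 → posterior Normal(-189/76, 15/19)
obs 4: x=7/2 → posterior Normal(-147/88, 15/22)
obs 5: x=3/2 → posterior Normal(-129/100, 3/5)
obs 6: x=2 → posterior Normal(-15/16, 15/28)
obs 7: x=5 → posterior Normal(-45/124, 15/31)
obs 8: x=-7 → posterior Normal(-129/136, 15/34)
obs 9: x=-5 → posterior Normal(-189/148, 15/37)
obs 10: x=4 → posterior Normal(-141/160, 3/8)

-141/160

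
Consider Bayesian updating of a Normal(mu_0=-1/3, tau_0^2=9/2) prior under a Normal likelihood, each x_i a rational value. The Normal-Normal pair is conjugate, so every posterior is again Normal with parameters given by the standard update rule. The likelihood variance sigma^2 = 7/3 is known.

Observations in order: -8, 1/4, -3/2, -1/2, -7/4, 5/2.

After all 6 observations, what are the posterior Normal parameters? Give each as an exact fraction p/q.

obs 1: x=-8 → posterior Normal(-662/123, 63/41)
obs 2: x=1/4 → posterior Normal(-151/48, 63/68)
obs 3: x=-3/2 → posterior Normal(-3053/1140, 63/95)
obs 4: x=-1/2 → posterior Normal(-3215/1464, 63/122)
obs 5: x=-7/4 → posterior Normal(-1891/894, 63/149)
obs 6: x=5/2 → posterior Normal(-743/528, 63/176)

mu_0=-743/528, tau_0^2=63/176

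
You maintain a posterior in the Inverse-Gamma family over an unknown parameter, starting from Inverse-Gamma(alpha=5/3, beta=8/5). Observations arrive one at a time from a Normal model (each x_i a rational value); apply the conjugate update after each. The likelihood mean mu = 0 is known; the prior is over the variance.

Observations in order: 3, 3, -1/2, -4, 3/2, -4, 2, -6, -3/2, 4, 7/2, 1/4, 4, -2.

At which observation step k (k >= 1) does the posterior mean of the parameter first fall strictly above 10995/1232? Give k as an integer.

obs 1: x=3 → posterior Inverse-Gamma(13/6, 61/10)
obs 2: x=3 → posterior Inverse-Gamma(8/3, 53/5)
obs 3: x=-1/2 → posterior Inverse-Gamma(19/6, 429/40)
obs 4: x=-4 → posterior Inverse-Gamma(11/3, 749/40)
obs 5: x=3/2 → posterior Inverse-Gamma(25/6, 397/20)
obs 6: x=-4 → posterior Inverse-Gamma(14/3, 557/20)
obs 7: x=2 → posterior Inverse-Gamma(31/6, 597/20)
obs 8: x=-6 → posterior Inverse-Gamma(17/3, 957/20)
obs 9: x=-3/2 → posterior Inverse-Gamma(37/6, 1959/40)
obs 10: x=4 → posterior Inverse-Gamma(20/3, 2279/40)
obs 11: x=7/2 → posterior Inverse-Gamma(43/6, 631/10)
obs 12: x=1/4 → posterior Inverse-Gamma(23/3, 10101/160)
obs 13: x=4 → posterior Inverse-Gamma(49/6, 11381/160)
obs 14: x=-2 → posterior Inverse-Gamma(26/3, 11701/160)

k = 8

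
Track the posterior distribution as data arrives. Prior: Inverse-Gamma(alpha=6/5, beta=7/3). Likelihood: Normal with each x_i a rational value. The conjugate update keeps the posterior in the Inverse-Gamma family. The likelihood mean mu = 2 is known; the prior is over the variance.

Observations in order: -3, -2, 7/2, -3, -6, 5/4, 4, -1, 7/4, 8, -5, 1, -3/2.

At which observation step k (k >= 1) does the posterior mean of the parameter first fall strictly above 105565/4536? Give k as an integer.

k = 5

obs 1: x=-3 → posterior Inverse-Gamma(17/10, 89/6)
obs 2: x=-2 → posterior Inverse-Gamma(11/5, 137/6)
obs 3: x=7/2 → posterior Inverse-Gamma(27/10, 575/24)
obs 4: x=-3 → posterior Inverse-Gamma(16/5, 875/24)
obs 5: x=-6 → posterior Inverse-Gamma(37/10, 1643/24)
obs 6: x=5/4 → posterior Inverse-Gamma(21/5, 6599/96)
obs 7: x=4 → posterior Inverse-Gamma(47/10, 6791/96)
obs 8: x=-1 → posterior Inverse-Gamma(26/5, 7223/96)
obs 9: x=7/4 → posterior Inverse-Gamma(57/10, 3613/48)
obs 10: x=8 → posterior Inverse-Gamma(31/5, 4477/48)
obs 11: x=-5 → posterior Inverse-Gamma(67/10, 5653/48)
obs 12: x=1 → posterior Inverse-Gamma(36/5, 5677/48)
obs 13: x=-3/2 → posterior Inverse-Gamma(77/10, 5971/48)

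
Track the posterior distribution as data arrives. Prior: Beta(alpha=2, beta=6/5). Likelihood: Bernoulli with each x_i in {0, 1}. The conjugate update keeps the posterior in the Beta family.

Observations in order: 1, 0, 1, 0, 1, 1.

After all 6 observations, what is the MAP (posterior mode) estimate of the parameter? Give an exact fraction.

obs 1: x=1 → posterior Beta(3, 6/5)
obs 2: x=0 → posterior Beta(3, 11/5)
obs 3: x=1 → posterior Beta(4, 11/5)
obs 4: x=0 → posterior Beta(4, 16/5)
obs 5: x=1 → posterior Beta(5, 16/5)
obs 6: x=1 → posterior Beta(6, 16/5)

25/36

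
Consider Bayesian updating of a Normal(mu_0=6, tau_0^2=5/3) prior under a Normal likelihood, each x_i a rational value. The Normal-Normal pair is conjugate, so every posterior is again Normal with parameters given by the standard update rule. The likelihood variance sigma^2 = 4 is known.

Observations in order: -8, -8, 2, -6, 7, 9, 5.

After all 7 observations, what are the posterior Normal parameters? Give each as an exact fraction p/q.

obs 1: x=-8 → posterior Normal(32/17, 20/17)
obs 2: x=-8 → posterior Normal(-4/11, 10/11)
obs 3: x=2 → posterior Normal(2/27, 20/27)
obs 4: x=-6 → posterior Normal(-7/8, 5/8)
obs 5: x=7 → posterior Normal(7/37, 20/37)
obs 6: x=9 → posterior Normal(26/21, 10/21)
obs 7: x=5 → posterior Normal(77/47, 20/47)

mu_0=77/47, tau_0^2=20/47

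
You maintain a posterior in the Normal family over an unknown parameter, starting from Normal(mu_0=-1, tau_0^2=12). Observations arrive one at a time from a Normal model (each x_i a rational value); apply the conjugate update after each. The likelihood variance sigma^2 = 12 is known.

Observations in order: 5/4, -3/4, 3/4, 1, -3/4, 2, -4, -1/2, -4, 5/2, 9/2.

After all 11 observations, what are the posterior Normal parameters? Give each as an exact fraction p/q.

obs 1: x=5/4 → posterior Normal(1/8, 6)
obs 2: x=-3/4 → posterior Normal(-1/6, 4)
obs 3: x=3/4 → posterior Normal(1/16, 3)
obs 4: x=1 → posterior Normal(1/4, 12/5)
obs 5: x=-3/4 → posterior Normal(1/12, 2)
obs 6: x=2 → posterior Normal(5/14, 12/7)
obs 7: x=-4 → posterior Normal(-3/16, 3/2)
obs 8: x=-1/2 → posterior Normal(-2/9, 4/3)
obs 9: x=-4 → posterior Normal(-3/5, 6/5)
obs 10: x=5/2 → posterior Normal(-7/22, 12/11)
obs 11: x=9/2 → posterior Normal(1/12, 1)

mu_0=1/12, tau_0^2=1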